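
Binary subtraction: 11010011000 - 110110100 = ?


Align and subtract column by column (LSB to MSB, borrowing when needed):
  11010011000
- 00110110100
  -----------
  col 0: (0 - 0 borrow-in) - 0 → 0 - 0 = 0, borrow out 0
  col 1: (0 - 0 borrow-in) - 0 → 0 - 0 = 0, borrow out 0
  col 2: (0 - 0 borrow-in) - 1 → borrow from next column: (0+2) - 1 = 1, borrow out 1
  col 3: (1 - 1 borrow-in) - 0 → 0 - 0 = 0, borrow out 0
  col 4: (1 - 0 borrow-in) - 1 → 1 - 1 = 0, borrow out 0
  col 5: (0 - 0 borrow-in) - 1 → borrow from next column: (0+2) - 1 = 1, borrow out 1
  col 6: (0 - 1 borrow-in) - 0 → borrow from next column: (-1+2) - 0 = 1, borrow out 1
  col 7: (1 - 1 borrow-in) - 1 → borrow from next column: (0+2) - 1 = 1, borrow out 1
  col 8: (0 - 1 borrow-in) - 1 → borrow from next column: (-1+2) - 1 = 0, borrow out 1
  col 9: (1 - 1 borrow-in) - 0 → 0 - 0 = 0, borrow out 0
  col 10: (1 - 0 borrow-in) - 0 → 1 - 0 = 1, borrow out 0
Reading bits MSB→LSB: 10011100100
Strip leading zeros: 10011100100
= 10011100100


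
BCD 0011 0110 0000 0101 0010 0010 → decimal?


Each 4-bit group → digit:
  0011 → 3
  0110 → 6
  0000 → 0
  0101 → 5
  0010 → 2
  0010 → 2
= 360522


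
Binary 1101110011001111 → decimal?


Positional values:
Bit 0: 1 × 2^0 = 1
Bit 1: 1 × 2^1 = 2
Bit 2: 1 × 2^2 = 4
Bit 3: 1 × 2^3 = 8
Bit 6: 1 × 2^6 = 64
Bit 7: 1 × 2^7 = 128
Bit 10: 1 × 2^10 = 1024
Bit 11: 1 × 2^11 = 2048
Bit 12: 1 × 2^12 = 4096
Bit 14: 1 × 2^14 = 16384
Bit 15: 1 × 2^15 = 32768
Sum = 1 + 2 + 4 + 8 + 64 + 128 + 1024 + 2048 + 4096 + 16384 + 32768
= 56527


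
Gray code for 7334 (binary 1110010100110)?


Binary: 1110010100110
Gray code: G = B XOR (B >> 1)
B >> 1 = 0111001010011
1110010100110 XOR 0111001010011:
  1 XOR 0 = 1
  1 XOR 1 = 0
  1 XOR 1 = 0
  0 XOR 1 = 1
  0 XOR 0 = 0
  1 XOR 0 = 1
  0 XOR 1 = 1
  1 XOR 0 = 1
  0 XOR 1 = 1
  0 XOR 0 = 0
  1 XOR 0 = 1
  1 XOR 1 = 0
  0 XOR 1 = 1
= 1001011110101


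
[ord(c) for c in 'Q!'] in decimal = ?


String: 'Q!'  (2 characters)
Per-character ASCII lookup:
  'Q': uppercase starts at 65: 'Q' = 65 + 16 = 81
  '!': special character: '!' = 33
= 81 33


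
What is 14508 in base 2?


Divide by 2 repeatedly:
14508 ÷ 2 = 7254 remainder 0
7254 ÷ 2 = 3627 remainder 0
3627 ÷ 2 = 1813 remainder 1
1813 ÷ 2 = 906 remainder 1
906 ÷ 2 = 453 remainder 0
453 ÷ 2 = 226 remainder 1
226 ÷ 2 = 113 remainder 0
113 ÷ 2 = 56 remainder 1
56 ÷ 2 = 28 remainder 0
28 ÷ 2 = 14 remainder 0
14 ÷ 2 = 7 remainder 0
7 ÷ 2 = 3 remainder 1
3 ÷ 2 = 1 remainder 1
1 ÷ 2 = 0 remainder 1
Reading remainders bottom-up:
= 11100010101100


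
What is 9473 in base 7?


Divide by 7 repeatedly:
9473 ÷ 7 = 1353 remainder 2
1353 ÷ 7 = 193 remainder 2
193 ÷ 7 = 27 remainder 4
27 ÷ 7 = 3 remainder 6
3 ÷ 7 = 0 remainder 3
Reading remainders bottom-up:
= 36422


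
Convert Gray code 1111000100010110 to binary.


Gray code: 1111000100010110
MSB stays the same: 1
Each subsequent bit = prev_binary XOR current_gray:
  B[1] = 1 XOR 1 = 0
  B[2] = 0 XOR 1 = 1
  B[3] = 1 XOR 1 = 0
  B[4] = 0 XOR 0 = 0
  B[5] = 0 XOR 0 = 0
  B[6] = 0 XOR 0 = 0
  B[7] = 0 XOR 1 = 1
  B[8] = 1 XOR 0 = 1
  B[9] = 1 XOR 0 = 1
  B[10] = 1 XOR 0 = 1
  B[11] = 1 XOR 1 = 0
  B[12] = 0 XOR 0 = 0
  B[13] = 0 XOR 1 = 1
  B[14] = 1 XOR 1 = 0
  B[15] = 0 XOR 0 = 0
= 1010000111100100 (41444 decimal)


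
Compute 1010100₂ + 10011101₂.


Align and add column by column (LSB to MSB, carry propagating):
  001010100
+ 010011101
  ---------
  col 0: 0 + 1 + 0 (carry in) = 1 → bit 1, carry out 0
  col 1: 0 + 0 + 0 (carry in) = 0 → bit 0, carry out 0
  col 2: 1 + 1 + 0 (carry in) = 2 → bit 0, carry out 1
  col 3: 0 + 1 + 1 (carry in) = 2 → bit 0, carry out 1
  col 4: 1 + 1 + 1 (carry in) = 3 → bit 1, carry out 1
  col 5: 0 + 0 + 1 (carry in) = 1 → bit 1, carry out 0
  col 6: 1 + 0 + 0 (carry in) = 1 → bit 1, carry out 0
  col 7: 0 + 1 + 0 (carry in) = 1 → bit 1, carry out 0
  col 8: 0 + 0 + 0 (carry in) = 0 → bit 0, carry out 0
Reading bits MSB→LSB: 011110001
Strip leading zeros: 11110001
= 11110001


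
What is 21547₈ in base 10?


Positional values:
Position 0: 7 × 8^0 = 7
Position 1: 4 × 8^1 = 32
Position 2: 5 × 8^2 = 320
Position 3: 1 × 8^3 = 512
Position 4: 2 × 8^4 = 8192
Sum = 7 + 32 + 320 + 512 + 8192
= 9063


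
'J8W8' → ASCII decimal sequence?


String: 'J8W8'  (4 characters)
Per-character ASCII lookup:
  'J': uppercase starts at 65: 'J' = 65 + 9 = 74
  '8': digits start at 48: '8' = 48 + 8 = 56
  'W': uppercase starts at 65: 'W' = 65 + 22 = 87
  '8': digits start at 48: '8' = 48 + 8 = 56
= 74 56 87 56


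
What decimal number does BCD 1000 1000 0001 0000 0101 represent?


Each 4-bit group → digit:
  1000 → 8
  1000 → 8
  0001 → 1
  0000 → 0
  0101 → 5
= 88105


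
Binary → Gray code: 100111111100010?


Binary: 100111111100010
Gray code: G = B XOR (B >> 1)
B >> 1 = 010011111110001
100111111100010 XOR 010011111110001:
  1 XOR 0 = 1
  0 XOR 1 = 1
  0 XOR 0 = 0
  1 XOR 0 = 1
  1 XOR 1 = 0
  1 XOR 1 = 0
  1 XOR 1 = 0
  1 XOR 1 = 0
  1 XOR 1 = 0
  1 XOR 1 = 0
  0 XOR 1 = 1
  0 XOR 0 = 0
  0 XOR 0 = 0
  1 XOR 0 = 1
  0 XOR 1 = 1
= 110100000010011


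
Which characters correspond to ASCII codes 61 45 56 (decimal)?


Codes (decimal): 61 45 56
Per-code ASCII lookup:
  61  (special character) → '='
  45  (special character) → '-'
  56  (range 48-57: digits, 56 - 48 = 8) → '8'
= '=-8'


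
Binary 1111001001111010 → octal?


Group into 3-bit groups: 001111001001111010
  001 = 1
  111 = 7
  001 = 1
  001 = 1
  111 = 7
  010 = 2
= 0o171172


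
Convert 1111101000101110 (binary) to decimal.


Positional values:
Bit 1: 1 × 2^1 = 2
Bit 2: 1 × 2^2 = 4
Bit 3: 1 × 2^3 = 8
Bit 5: 1 × 2^5 = 32
Bit 9: 1 × 2^9 = 512
Bit 11: 1 × 2^11 = 2048
Bit 12: 1 × 2^12 = 4096
Bit 13: 1 × 2^13 = 8192
Bit 14: 1 × 2^14 = 16384
Bit 15: 1 × 2^15 = 32768
Sum = 2 + 4 + 8 + 32 + 512 + 2048 + 4096 + 8192 + 16384 + 32768
= 64046


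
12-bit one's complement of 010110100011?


Original: 010110100011
Invert all bits:
  bit 0: 0 → 1
  bit 1: 1 → 0
  bit 2: 0 → 1
  bit 3: 1 → 0
  bit 4: 1 → 0
  bit 5: 0 → 1
  bit 6: 1 → 0
  bit 7: 0 → 1
  bit 8: 0 → 1
  bit 9: 0 → 1
  bit 10: 1 → 0
  bit 11: 1 → 0
= 101001011100


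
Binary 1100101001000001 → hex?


Group into 4-bit nibbles: 1100101001000001
  1100 = C
  1010 = A
  0100 = 4
  0001 = 1
= 0xCA41


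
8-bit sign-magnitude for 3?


Sign bit: 0 (positive)
Magnitude: 3 = 0000011
= 00000011


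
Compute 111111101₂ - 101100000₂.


Align and subtract column by column (LSB to MSB, borrowing when needed):
  111111101
- 101100000
  ---------
  col 0: (1 - 0 borrow-in) - 0 → 1 - 0 = 1, borrow out 0
  col 1: (0 - 0 borrow-in) - 0 → 0 - 0 = 0, borrow out 0
  col 2: (1 - 0 borrow-in) - 0 → 1 - 0 = 1, borrow out 0
  col 3: (1 - 0 borrow-in) - 0 → 1 - 0 = 1, borrow out 0
  col 4: (1 - 0 borrow-in) - 0 → 1 - 0 = 1, borrow out 0
  col 5: (1 - 0 borrow-in) - 1 → 1 - 1 = 0, borrow out 0
  col 6: (1 - 0 borrow-in) - 1 → 1 - 1 = 0, borrow out 0
  col 7: (1 - 0 borrow-in) - 0 → 1 - 0 = 1, borrow out 0
  col 8: (1 - 0 borrow-in) - 1 → 1 - 1 = 0, borrow out 0
Reading bits MSB→LSB: 010011101
Strip leading zeros: 10011101
= 10011101


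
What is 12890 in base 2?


Divide by 2 repeatedly:
12890 ÷ 2 = 6445 remainder 0
6445 ÷ 2 = 3222 remainder 1
3222 ÷ 2 = 1611 remainder 0
1611 ÷ 2 = 805 remainder 1
805 ÷ 2 = 402 remainder 1
402 ÷ 2 = 201 remainder 0
201 ÷ 2 = 100 remainder 1
100 ÷ 2 = 50 remainder 0
50 ÷ 2 = 25 remainder 0
25 ÷ 2 = 12 remainder 1
12 ÷ 2 = 6 remainder 0
6 ÷ 2 = 3 remainder 0
3 ÷ 2 = 1 remainder 1
1 ÷ 2 = 0 remainder 1
Reading remainders bottom-up:
= 11001001011010


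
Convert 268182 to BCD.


Each digit → 4-bit binary:
  2 → 0010
  6 → 0110
  8 → 1000
  1 → 0001
  8 → 1000
  2 → 0010
= 0010 0110 1000 0001 1000 0010


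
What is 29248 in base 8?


Divide by 8 repeatedly:
29248 ÷ 8 = 3656 remainder 0
3656 ÷ 8 = 457 remainder 0
457 ÷ 8 = 57 remainder 1
57 ÷ 8 = 7 remainder 1
7 ÷ 8 = 0 remainder 7
Reading remainders bottom-up:
= 0o71100


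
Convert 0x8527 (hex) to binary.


Each hex digit → 4 binary bits:
  8 = 1000
  5 = 0101
  2 = 0010
  7 = 0111
Concatenate: 1000 0101 0010 0111
= 1000010100100111


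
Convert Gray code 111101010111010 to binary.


Gray code: 111101010111010
MSB stays the same: 1
Each subsequent bit = prev_binary XOR current_gray:
  B[1] = 1 XOR 1 = 0
  B[2] = 0 XOR 1 = 1
  B[3] = 1 XOR 1 = 0
  B[4] = 0 XOR 0 = 0
  B[5] = 0 XOR 1 = 1
  B[6] = 1 XOR 0 = 1
  B[7] = 1 XOR 1 = 0
  B[8] = 0 XOR 0 = 0
  B[9] = 0 XOR 1 = 1
  B[10] = 1 XOR 1 = 0
  B[11] = 0 XOR 1 = 1
  B[12] = 1 XOR 0 = 1
  B[13] = 1 XOR 1 = 0
  B[14] = 0 XOR 0 = 0
= 101001100101100 (21292 decimal)


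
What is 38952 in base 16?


Divide by 16 repeatedly:
38952 ÷ 16 = 2434 remainder 8 (8)
2434 ÷ 16 = 152 remainder 2 (2)
152 ÷ 16 = 9 remainder 8 (8)
9 ÷ 16 = 0 remainder 9 (9)
Reading remainders bottom-up:
= 0x9828


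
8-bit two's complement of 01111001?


Original: 01111001
Step 1 - Invert all bits: 10000110
Step 2 - Add 1: 10000110 + 1
= 10000111 (represents -121)


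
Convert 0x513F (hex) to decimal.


Positional values:
Position 0: F × 16^0 = 15 × 1 = 15
Position 1: 3 × 16^1 = 3 × 16 = 48
Position 2: 1 × 16^2 = 1 × 256 = 256
Position 3: 5 × 16^3 = 5 × 4096 = 20480
Sum = 15 + 48 + 256 + 20480
= 20799


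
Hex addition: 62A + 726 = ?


Align and add column by column (LSB to MSB, each column mod 16 with carry):
  062A
+ 0726
  ----
  col 0: A(10) + 6(6) + 0 (carry in) = 16 → 0(0), carry out 1
  col 1: 2(2) + 2(2) + 1 (carry in) = 5 → 5(5), carry out 0
  col 2: 6(6) + 7(7) + 0 (carry in) = 13 → D(13), carry out 0
  col 3: 0(0) + 0(0) + 0 (carry in) = 0 → 0(0), carry out 0
Reading digits MSB→LSB: 0D50
Strip leading zeros: D50
= 0xD50


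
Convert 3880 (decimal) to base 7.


Divide by 7 repeatedly:
3880 ÷ 7 = 554 remainder 2
554 ÷ 7 = 79 remainder 1
79 ÷ 7 = 11 remainder 2
11 ÷ 7 = 1 remainder 4
1 ÷ 7 = 0 remainder 1
Reading remainders bottom-up:
= 14212


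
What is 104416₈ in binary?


Each octal digit → 3 binary bits:
  1 = 001
  0 = 000
  4 = 100
  4 = 100
  1 = 001
  6 = 110
Concatenate: 001 000 100 100 001 110
= 001000100100001110


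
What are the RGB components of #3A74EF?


Hex: #3A74EF
R = 3A₁₆ = 58
G = 74₁₆ = 116
B = EF₁₆ = 239
= RGB(58, 116, 239)


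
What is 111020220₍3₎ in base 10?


Positional values (base 3):
  0 × 3^0 = 0 × 1 = 0
  2 × 3^1 = 2 × 3 = 6
  2 × 3^2 = 2 × 9 = 18
  0 × 3^3 = 0 × 27 = 0
  2 × 3^4 = 2 × 81 = 162
  0 × 3^5 = 0 × 243 = 0
  1 × 3^6 = 1 × 729 = 729
  1 × 3^7 = 1 × 2187 = 2187
  1 × 3^8 = 1 × 6561 = 6561
Sum = 0 + 6 + 18 + 0 + 162 + 0 + 729 + 2187 + 6561
= 9663


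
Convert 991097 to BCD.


Each digit → 4-bit binary:
  9 → 1001
  9 → 1001
  1 → 0001
  0 → 0000
  9 → 1001
  7 → 0111
= 1001 1001 0001 0000 1001 0111


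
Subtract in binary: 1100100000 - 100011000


Align and subtract column by column (LSB to MSB, borrowing when needed):
  1100100000
- 0100011000
  ----------
  col 0: (0 - 0 borrow-in) - 0 → 0 - 0 = 0, borrow out 0
  col 1: (0 - 0 borrow-in) - 0 → 0 - 0 = 0, borrow out 0
  col 2: (0 - 0 borrow-in) - 0 → 0 - 0 = 0, borrow out 0
  col 3: (0 - 0 borrow-in) - 1 → borrow from next column: (0+2) - 1 = 1, borrow out 1
  col 4: (0 - 1 borrow-in) - 1 → borrow from next column: (-1+2) - 1 = 0, borrow out 1
  col 5: (1 - 1 borrow-in) - 0 → 0 - 0 = 0, borrow out 0
  col 6: (0 - 0 borrow-in) - 0 → 0 - 0 = 0, borrow out 0
  col 7: (0 - 0 borrow-in) - 0 → 0 - 0 = 0, borrow out 0
  col 8: (1 - 0 borrow-in) - 1 → 1 - 1 = 0, borrow out 0
  col 9: (1 - 0 borrow-in) - 0 → 1 - 0 = 1, borrow out 0
Reading bits MSB→LSB: 1000001000
Strip leading zeros: 1000001000
= 1000001000


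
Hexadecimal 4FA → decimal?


Positional values:
Position 0: A × 16^0 = 10 × 1 = 10
Position 1: F × 16^1 = 15 × 16 = 240
Position 2: 4 × 16^2 = 4 × 256 = 1024
Sum = 10 + 240 + 1024
= 1274


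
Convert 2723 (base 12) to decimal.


Positional values (base 12):
  3 × 12^0 = 3 × 1 = 3
  2 × 12^1 = 2 × 12 = 24
  7 × 12^2 = 7 × 144 = 1008
  2 × 12^3 = 2 × 1728 = 3456
Sum = 3 + 24 + 1008 + 3456
= 4491


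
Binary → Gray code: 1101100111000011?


Binary: 1101100111000011
Gray code: G = B XOR (B >> 1)
B >> 1 = 0110110011100001
1101100111000011 XOR 0110110011100001:
  1 XOR 0 = 1
  1 XOR 1 = 0
  0 XOR 1 = 1
  1 XOR 0 = 1
  1 XOR 1 = 0
  0 XOR 1 = 1
  0 XOR 0 = 0
  1 XOR 0 = 1
  1 XOR 1 = 0
  1 XOR 1 = 0
  0 XOR 1 = 1
  0 XOR 0 = 0
  0 XOR 0 = 0
  0 XOR 0 = 0
  1 XOR 0 = 1
  1 XOR 1 = 0
= 1011010100100010


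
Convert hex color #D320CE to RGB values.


Hex: #D320CE
R = D3₁₆ = 211
G = 20₁₆ = 32
B = CE₁₆ = 206
= RGB(211, 32, 206)


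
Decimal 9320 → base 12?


Divide by 12 repeatedly:
9320 ÷ 12 = 776 remainder 8
776 ÷ 12 = 64 remainder 8
64 ÷ 12 = 5 remainder 4
5 ÷ 12 = 0 remainder 5
Reading remainders bottom-up:
= 5488


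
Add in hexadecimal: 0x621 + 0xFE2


Align and add column by column (LSB to MSB, each column mod 16 with carry):
  0621
+ 0FE2
  ----
  col 0: 1(1) + 2(2) + 0 (carry in) = 3 → 3(3), carry out 0
  col 1: 2(2) + E(14) + 0 (carry in) = 16 → 0(0), carry out 1
  col 2: 6(6) + F(15) + 1 (carry in) = 22 → 6(6), carry out 1
  col 3: 0(0) + 0(0) + 1 (carry in) = 1 → 1(1), carry out 0
Reading digits MSB→LSB: 1603
Strip leading zeros: 1603
= 0x1603


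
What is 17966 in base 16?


Divide by 16 repeatedly:
17966 ÷ 16 = 1122 remainder 14 (E)
1122 ÷ 16 = 70 remainder 2 (2)
70 ÷ 16 = 4 remainder 6 (6)
4 ÷ 16 = 0 remainder 4 (4)
Reading remainders bottom-up:
= 0x462E


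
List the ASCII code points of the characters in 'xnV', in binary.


String: 'xnV'  (3 characters)
Per-character ASCII lookup:
  'x': lowercase starts at 97: 'x' = 97 + 23 = 120 → 1111000
  'n': lowercase starts at 97: 'n' = 97 + 13 = 110 → 1101110
  'V': uppercase starts at 65: 'V' = 65 + 21 = 86 → 1010110
= 1111000 1101110 1010110


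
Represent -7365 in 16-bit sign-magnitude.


Sign bit: 1 (negative)
Magnitude: 7365 = 001110011000101
= 1001110011000101


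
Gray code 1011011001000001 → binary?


Gray code: 1011011001000001
MSB stays the same: 1
Each subsequent bit = prev_binary XOR current_gray:
  B[1] = 1 XOR 0 = 1
  B[2] = 1 XOR 1 = 0
  B[3] = 0 XOR 1 = 1
  B[4] = 1 XOR 0 = 1
  B[5] = 1 XOR 1 = 0
  B[6] = 0 XOR 1 = 1
  B[7] = 1 XOR 0 = 1
  B[8] = 1 XOR 0 = 1
  B[9] = 1 XOR 1 = 0
  B[10] = 0 XOR 0 = 0
  B[11] = 0 XOR 0 = 0
  B[12] = 0 XOR 0 = 0
  B[13] = 0 XOR 0 = 0
  B[14] = 0 XOR 0 = 0
  B[15] = 0 XOR 1 = 1
= 1101101110000001 (56193 decimal)


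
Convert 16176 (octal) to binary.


Each octal digit → 3 binary bits:
  1 = 001
  6 = 110
  1 = 001
  7 = 111
  6 = 110
Concatenate: 001 110 001 111 110
= 001110001111110


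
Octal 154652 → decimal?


Positional values:
Position 0: 2 × 8^0 = 2
Position 1: 5 × 8^1 = 40
Position 2: 6 × 8^2 = 384
Position 3: 4 × 8^3 = 2048
Position 4: 5 × 8^4 = 20480
Position 5: 1 × 8^5 = 32768
Sum = 2 + 40 + 384 + 2048 + 20480 + 32768
= 55722


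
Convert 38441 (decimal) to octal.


Divide by 8 repeatedly:
38441 ÷ 8 = 4805 remainder 1
4805 ÷ 8 = 600 remainder 5
600 ÷ 8 = 75 remainder 0
75 ÷ 8 = 9 remainder 3
9 ÷ 8 = 1 remainder 1
1 ÷ 8 = 0 remainder 1
Reading remainders bottom-up:
= 0o113051


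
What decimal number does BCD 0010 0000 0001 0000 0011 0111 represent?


Each 4-bit group → digit:
  0010 → 2
  0000 → 0
  0001 → 1
  0000 → 0
  0011 → 3
  0111 → 7
= 201037


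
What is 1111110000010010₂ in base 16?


Group into 4-bit nibbles: 1111110000010010
  1111 = F
  1100 = C
  0001 = 1
  0010 = 2
= 0xFC12


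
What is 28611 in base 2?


Divide by 2 repeatedly:
28611 ÷ 2 = 14305 remainder 1
14305 ÷ 2 = 7152 remainder 1
7152 ÷ 2 = 3576 remainder 0
3576 ÷ 2 = 1788 remainder 0
1788 ÷ 2 = 894 remainder 0
894 ÷ 2 = 447 remainder 0
447 ÷ 2 = 223 remainder 1
223 ÷ 2 = 111 remainder 1
111 ÷ 2 = 55 remainder 1
55 ÷ 2 = 27 remainder 1
27 ÷ 2 = 13 remainder 1
13 ÷ 2 = 6 remainder 1
6 ÷ 2 = 3 remainder 0
3 ÷ 2 = 1 remainder 1
1 ÷ 2 = 0 remainder 1
Reading remainders bottom-up:
= 110111111000011


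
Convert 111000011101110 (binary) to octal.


Group into 3-bit groups: 111000011101110
  111 = 7
  000 = 0
  011 = 3
  101 = 5
  110 = 6
= 0o70356


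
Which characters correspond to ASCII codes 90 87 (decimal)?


Codes (decimal): 90 87
Per-code ASCII lookup:
  90  (range 65-90: uppercase, 90 - 65 = 25) → 'Z'
  87  (range 65-90: uppercase, 87 - 65 = 22) → 'W'
= 'ZW'


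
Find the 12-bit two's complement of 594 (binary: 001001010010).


Original: 001001010010
Step 1 - Invert all bits: 110110101101
Step 2 - Add 1: 110110101101 + 1
= 110110101110 (represents -594)


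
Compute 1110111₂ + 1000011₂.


Align and add column by column (LSB to MSB, carry propagating):
  01110111
+ 01000011
  --------
  col 0: 1 + 1 + 0 (carry in) = 2 → bit 0, carry out 1
  col 1: 1 + 1 + 1 (carry in) = 3 → bit 1, carry out 1
  col 2: 1 + 0 + 1 (carry in) = 2 → bit 0, carry out 1
  col 3: 0 + 0 + 1 (carry in) = 1 → bit 1, carry out 0
  col 4: 1 + 0 + 0 (carry in) = 1 → bit 1, carry out 0
  col 5: 1 + 0 + 0 (carry in) = 1 → bit 1, carry out 0
  col 6: 1 + 1 + 0 (carry in) = 2 → bit 0, carry out 1
  col 7: 0 + 0 + 1 (carry in) = 1 → bit 1, carry out 0
Reading bits MSB→LSB: 10111010
Strip leading zeros: 10111010
= 10111010


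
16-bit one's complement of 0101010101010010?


Original: 0101010101010010
Invert all bits:
  bit 0: 0 → 1
  bit 1: 1 → 0
  bit 2: 0 → 1
  bit 3: 1 → 0
  bit 4: 0 → 1
  bit 5: 1 → 0
  bit 6: 0 → 1
  bit 7: 1 → 0
  bit 8: 0 → 1
  bit 9: 1 → 0
  bit 10: 0 → 1
  bit 11: 1 → 0
  bit 12: 0 → 1
  bit 13: 0 → 1
  bit 14: 1 → 0
  bit 15: 0 → 1
= 1010101010101101


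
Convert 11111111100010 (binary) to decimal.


Positional values:
Bit 1: 1 × 2^1 = 2
Bit 5: 1 × 2^5 = 32
Bit 6: 1 × 2^6 = 64
Bit 7: 1 × 2^7 = 128
Bit 8: 1 × 2^8 = 256
Bit 9: 1 × 2^9 = 512
Bit 10: 1 × 2^10 = 1024
Bit 11: 1 × 2^11 = 2048
Bit 12: 1 × 2^12 = 4096
Bit 13: 1 × 2^13 = 8192
Sum = 2 + 32 + 64 + 128 + 256 + 512 + 1024 + 2048 + 4096 + 8192
= 16354


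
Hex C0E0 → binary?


Each hex digit → 4 binary bits:
  C = 1100
  0 = 0000
  E = 1110
  0 = 0000
Concatenate: 1100 0000 1110 0000
= 1100000011100000


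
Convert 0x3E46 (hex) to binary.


Each hex digit → 4 binary bits:
  3 = 0011
  E = 1110
  4 = 0100
  6 = 0110
Concatenate: 0011 1110 0100 0110
= 0011111001000110


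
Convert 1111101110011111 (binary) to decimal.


Positional values:
Bit 0: 1 × 2^0 = 1
Bit 1: 1 × 2^1 = 2
Bit 2: 1 × 2^2 = 4
Bit 3: 1 × 2^3 = 8
Bit 4: 1 × 2^4 = 16
Bit 7: 1 × 2^7 = 128
Bit 8: 1 × 2^8 = 256
Bit 9: 1 × 2^9 = 512
Bit 11: 1 × 2^11 = 2048
Bit 12: 1 × 2^12 = 4096
Bit 13: 1 × 2^13 = 8192
Bit 14: 1 × 2^14 = 16384
Bit 15: 1 × 2^15 = 32768
Sum = 1 + 2 + 4 + 8 + 16 + 128 + 256 + 512 + 2048 + 4096 + 8192 + 16384 + 32768
= 64415


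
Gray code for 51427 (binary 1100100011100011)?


Binary: 1100100011100011
Gray code: G = B XOR (B >> 1)
B >> 1 = 0110010001110001
1100100011100011 XOR 0110010001110001:
  1 XOR 0 = 1
  1 XOR 1 = 0
  0 XOR 1 = 1
  0 XOR 0 = 0
  1 XOR 0 = 1
  0 XOR 1 = 1
  0 XOR 0 = 0
  0 XOR 0 = 0
  1 XOR 0 = 1
  1 XOR 1 = 0
  1 XOR 1 = 0
  0 XOR 1 = 1
  0 XOR 0 = 0
  0 XOR 0 = 0
  1 XOR 0 = 1
  1 XOR 1 = 0
= 1010110010010010


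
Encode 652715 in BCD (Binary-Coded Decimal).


Each digit → 4-bit binary:
  6 → 0110
  5 → 0101
  2 → 0010
  7 → 0111
  1 → 0001
  5 → 0101
= 0110 0101 0010 0111 0001 0101


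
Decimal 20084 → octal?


Divide by 8 repeatedly:
20084 ÷ 8 = 2510 remainder 4
2510 ÷ 8 = 313 remainder 6
313 ÷ 8 = 39 remainder 1
39 ÷ 8 = 4 remainder 7
4 ÷ 8 = 0 remainder 4
Reading remainders bottom-up:
= 0o47164


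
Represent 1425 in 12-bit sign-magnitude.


Sign bit: 0 (positive)
Magnitude: 1425 = 10110010001
= 010110010001


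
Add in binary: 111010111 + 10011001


Align and add column by column (LSB to MSB, carry propagating):
  0111010111
+ 0010011001
  ----------
  col 0: 1 + 1 + 0 (carry in) = 2 → bit 0, carry out 1
  col 1: 1 + 0 + 1 (carry in) = 2 → bit 0, carry out 1
  col 2: 1 + 0 + 1 (carry in) = 2 → bit 0, carry out 1
  col 3: 0 + 1 + 1 (carry in) = 2 → bit 0, carry out 1
  col 4: 1 + 1 + 1 (carry in) = 3 → bit 1, carry out 1
  col 5: 0 + 0 + 1 (carry in) = 1 → bit 1, carry out 0
  col 6: 1 + 0 + 0 (carry in) = 1 → bit 1, carry out 0
  col 7: 1 + 1 + 0 (carry in) = 2 → bit 0, carry out 1
  col 8: 1 + 0 + 1 (carry in) = 2 → bit 0, carry out 1
  col 9: 0 + 0 + 1 (carry in) = 1 → bit 1, carry out 0
Reading bits MSB→LSB: 1001110000
Strip leading zeros: 1001110000
= 1001110000


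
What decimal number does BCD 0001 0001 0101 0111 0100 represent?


Each 4-bit group → digit:
  0001 → 1
  0001 → 1
  0101 → 5
  0111 → 7
  0100 → 4
= 11574


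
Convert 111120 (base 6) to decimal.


Positional values (base 6):
  0 × 6^0 = 0 × 1 = 0
  2 × 6^1 = 2 × 6 = 12
  1 × 6^2 = 1 × 36 = 36
  1 × 6^3 = 1 × 216 = 216
  1 × 6^4 = 1 × 1296 = 1296
  1 × 6^5 = 1 × 7776 = 7776
Sum = 0 + 12 + 36 + 216 + 1296 + 7776
= 9336


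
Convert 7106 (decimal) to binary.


Divide by 2 repeatedly:
7106 ÷ 2 = 3553 remainder 0
3553 ÷ 2 = 1776 remainder 1
1776 ÷ 2 = 888 remainder 0
888 ÷ 2 = 444 remainder 0
444 ÷ 2 = 222 remainder 0
222 ÷ 2 = 111 remainder 0
111 ÷ 2 = 55 remainder 1
55 ÷ 2 = 27 remainder 1
27 ÷ 2 = 13 remainder 1
13 ÷ 2 = 6 remainder 1
6 ÷ 2 = 3 remainder 0
3 ÷ 2 = 1 remainder 1
1 ÷ 2 = 0 remainder 1
Reading remainders bottom-up:
= 1101111000010


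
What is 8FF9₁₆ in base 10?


Positional values:
Position 0: 9 × 16^0 = 9 × 1 = 9
Position 1: F × 16^1 = 15 × 16 = 240
Position 2: F × 16^2 = 15 × 256 = 3840
Position 3: 8 × 16^3 = 8 × 4096 = 32768
Sum = 9 + 240 + 3840 + 32768
= 36857


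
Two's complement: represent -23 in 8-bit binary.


Original: 00010111
Step 1 - Invert all bits: 11101000
Step 2 - Add 1: 11101000 + 1
= 11101001 (represents -23)


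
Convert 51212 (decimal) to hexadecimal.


Divide by 16 repeatedly:
51212 ÷ 16 = 3200 remainder 12 (C)
3200 ÷ 16 = 200 remainder 0 (0)
200 ÷ 16 = 12 remainder 8 (8)
12 ÷ 16 = 0 remainder 12 (C)
Reading remainders bottom-up:
= 0xC80C


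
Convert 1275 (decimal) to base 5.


Divide by 5 repeatedly:
1275 ÷ 5 = 255 remainder 0
255 ÷ 5 = 51 remainder 0
51 ÷ 5 = 10 remainder 1
10 ÷ 5 = 2 remainder 0
2 ÷ 5 = 0 remainder 2
Reading remainders bottom-up:
= 20100


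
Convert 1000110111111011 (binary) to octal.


Group into 3-bit groups: 001000110111111011
  001 = 1
  000 = 0
  110 = 6
  111 = 7
  111 = 7
  011 = 3
= 0o106773


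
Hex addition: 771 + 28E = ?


Align and add column by column (LSB to MSB, each column mod 16 with carry):
  0771
+ 028E
  ----
  col 0: 1(1) + E(14) + 0 (carry in) = 15 → F(15), carry out 0
  col 1: 7(7) + 8(8) + 0 (carry in) = 15 → F(15), carry out 0
  col 2: 7(7) + 2(2) + 0 (carry in) = 9 → 9(9), carry out 0
  col 3: 0(0) + 0(0) + 0 (carry in) = 0 → 0(0), carry out 0
Reading digits MSB→LSB: 09FF
Strip leading zeros: 9FF
= 0x9FF


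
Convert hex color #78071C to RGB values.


Hex: #78071C
R = 78₁₆ = 120
G = 07₁₆ = 7
B = 1C₁₆ = 28
= RGB(120, 7, 28)


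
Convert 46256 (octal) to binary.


Each octal digit → 3 binary bits:
  4 = 100
  6 = 110
  2 = 010
  5 = 101
  6 = 110
Concatenate: 100 110 010 101 110
= 100110010101110


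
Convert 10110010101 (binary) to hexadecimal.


Group into 4-bit nibbles: 010110010101
  0101 = 5
  1001 = 9
  0101 = 5
= 0x595


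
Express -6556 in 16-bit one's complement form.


Original: 0001100110011100
Invert all bits:
  bit 0: 0 → 1
  bit 1: 0 → 1
  bit 2: 0 → 1
  bit 3: 1 → 0
  bit 4: 1 → 0
  bit 5: 0 → 1
  bit 6: 0 → 1
  bit 7: 1 → 0
  bit 8: 1 → 0
  bit 9: 0 → 1
  bit 10: 0 → 1
  bit 11: 1 → 0
  bit 12: 1 → 0
  bit 13: 1 → 0
  bit 14: 0 → 1
  bit 15: 0 → 1
= 1110011001100011


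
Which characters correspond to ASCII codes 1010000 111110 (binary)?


Codes (binary): 1010000 111110
Per-code ASCII lookup:
  1010000 = 80  (range 65-90: uppercase, 80 - 65 = 15) → 'P'
  111110 = 62  (special character) → '>'
= 'P>'


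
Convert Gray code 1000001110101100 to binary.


Gray code: 1000001110101100
MSB stays the same: 1
Each subsequent bit = prev_binary XOR current_gray:
  B[1] = 1 XOR 0 = 1
  B[2] = 1 XOR 0 = 1
  B[3] = 1 XOR 0 = 1
  B[4] = 1 XOR 0 = 1
  B[5] = 1 XOR 0 = 1
  B[6] = 1 XOR 1 = 0
  B[7] = 0 XOR 1 = 1
  B[8] = 1 XOR 1 = 0
  B[9] = 0 XOR 0 = 0
  B[10] = 0 XOR 1 = 1
  B[11] = 1 XOR 0 = 1
  B[12] = 1 XOR 1 = 0
  B[13] = 0 XOR 1 = 1
  B[14] = 1 XOR 0 = 1
  B[15] = 1 XOR 0 = 1
= 1111110100110111 (64823 decimal)


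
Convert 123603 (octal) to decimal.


Positional values:
Position 0: 3 × 8^0 = 3
Position 1: 0 × 8^1 = 0
Position 2: 6 × 8^2 = 384
Position 3: 3 × 8^3 = 1536
Position 4: 2 × 8^4 = 8192
Position 5: 1 × 8^5 = 32768
Sum = 3 + 0 + 384 + 1536 + 8192 + 32768
= 42883


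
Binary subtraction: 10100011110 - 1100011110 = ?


Align and subtract column by column (LSB to MSB, borrowing when needed):
  10100011110
- 01100011110
  -----------
  col 0: (0 - 0 borrow-in) - 0 → 0 - 0 = 0, borrow out 0
  col 1: (1 - 0 borrow-in) - 1 → 1 - 1 = 0, borrow out 0
  col 2: (1 - 0 borrow-in) - 1 → 1 - 1 = 0, borrow out 0
  col 3: (1 - 0 borrow-in) - 1 → 1 - 1 = 0, borrow out 0
  col 4: (1 - 0 borrow-in) - 1 → 1 - 1 = 0, borrow out 0
  col 5: (0 - 0 borrow-in) - 0 → 0 - 0 = 0, borrow out 0
  col 6: (0 - 0 borrow-in) - 0 → 0 - 0 = 0, borrow out 0
  col 7: (0 - 0 borrow-in) - 0 → 0 - 0 = 0, borrow out 0
  col 8: (1 - 0 borrow-in) - 1 → 1 - 1 = 0, borrow out 0
  col 9: (0 - 0 borrow-in) - 1 → borrow from next column: (0+2) - 1 = 1, borrow out 1
  col 10: (1 - 1 borrow-in) - 0 → 0 - 0 = 0, borrow out 0
Reading bits MSB→LSB: 01000000000
Strip leading zeros: 1000000000
= 1000000000


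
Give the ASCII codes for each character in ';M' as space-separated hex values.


String: ';M'  (2 characters)
Per-character ASCII lookup:
  ';': special character: ';' = 59 → 0x3B
  'M': uppercase starts at 65: 'M' = 65 + 12 = 77 → 0x4D
= 0x3B 0x4D


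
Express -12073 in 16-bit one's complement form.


Original: 0010111100101001
Invert all bits:
  bit 0: 0 → 1
  bit 1: 0 → 1
  bit 2: 1 → 0
  bit 3: 0 → 1
  bit 4: 1 → 0
  bit 5: 1 → 0
  bit 6: 1 → 0
  bit 7: 1 → 0
  bit 8: 0 → 1
  bit 9: 0 → 1
  bit 10: 1 → 0
  bit 11: 0 → 1
  bit 12: 1 → 0
  bit 13: 0 → 1
  bit 14: 0 → 1
  bit 15: 1 → 0
= 1101000011010110


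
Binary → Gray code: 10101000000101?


Binary: 10101000000101
Gray code: G = B XOR (B >> 1)
B >> 1 = 01010100000010
10101000000101 XOR 01010100000010:
  1 XOR 0 = 1
  0 XOR 1 = 1
  1 XOR 0 = 1
  0 XOR 1 = 1
  1 XOR 0 = 1
  0 XOR 1 = 1
  0 XOR 0 = 0
  0 XOR 0 = 0
  0 XOR 0 = 0
  0 XOR 0 = 0
  0 XOR 0 = 0
  1 XOR 0 = 1
  0 XOR 1 = 1
  1 XOR 0 = 1
= 11111100000111


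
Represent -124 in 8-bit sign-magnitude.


Sign bit: 1 (negative)
Magnitude: 124 = 1111100
= 11111100


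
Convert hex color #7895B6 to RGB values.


Hex: #7895B6
R = 78₁₆ = 120
G = 95₁₆ = 149
B = B6₁₆ = 182
= RGB(120, 149, 182)


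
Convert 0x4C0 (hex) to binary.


Each hex digit → 4 binary bits:
  4 = 0100
  C = 1100
  0 = 0000
Concatenate: 0100 1100 0000
= 010011000000


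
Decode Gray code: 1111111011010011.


Gray code: 1111111011010011
MSB stays the same: 1
Each subsequent bit = prev_binary XOR current_gray:
  B[1] = 1 XOR 1 = 0
  B[2] = 0 XOR 1 = 1
  B[3] = 1 XOR 1 = 0
  B[4] = 0 XOR 1 = 1
  B[5] = 1 XOR 1 = 0
  B[6] = 0 XOR 1 = 1
  B[7] = 1 XOR 0 = 1
  B[8] = 1 XOR 1 = 0
  B[9] = 0 XOR 1 = 1
  B[10] = 1 XOR 0 = 1
  B[11] = 1 XOR 1 = 0
  B[12] = 0 XOR 0 = 0
  B[13] = 0 XOR 0 = 0
  B[14] = 0 XOR 1 = 1
  B[15] = 1 XOR 1 = 0
= 1010101101100010 (43874 decimal)


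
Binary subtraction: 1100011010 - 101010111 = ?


Align and subtract column by column (LSB to MSB, borrowing when needed):
  1100011010
- 0101010111
  ----------
  col 0: (0 - 0 borrow-in) - 1 → borrow from next column: (0+2) - 1 = 1, borrow out 1
  col 1: (1 - 1 borrow-in) - 1 → borrow from next column: (0+2) - 1 = 1, borrow out 1
  col 2: (0 - 1 borrow-in) - 1 → borrow from next column: (-1+2) - 1 = 0, borrow out 1
  col 3: (1 - 1 borrow-in) - 0 → 0 - 0 = 0, borrow out 0
  col 4: (1 - 0 borrow-in) - 1 → 1 - 1 = 0, borrow out 0
  col 5: (0 - 0 borrow-in) - 0 → 0 - 0 = 0, borrow out 0
  col 6: (0 - 0 borrow-in) - 1 → borrow from next column: (0+2) - 1 = 1, borrow out 1
  col 7: (0 - 1 borrow-in) - 0 → borrow from next column: (-1+2) - 0 = 1, borrow out 1
  col 8: (1 - 1 borrow-in) - 1 → borrow from next column: (0+2) - 1 = 1, borrow out 1
  col 9: (1 - 1 borrow-in) - 0 → 0 - 0 = 0, borrow out 0
Reading bits MSB→LSB: 0111000011
Strip leading zeros: 111000011
= 111000011


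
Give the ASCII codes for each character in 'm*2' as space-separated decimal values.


String: 'm*2'  (3 characters)
Per-character ASCII lookup:
  'm': lowercase starts at 97: 'm' = 97 + 12 = 109
  '*': special character: '*' = 42
  '2': digits start at 48: '2' = 48 + 2 = 50
= 109 42 50


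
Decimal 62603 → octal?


Divide by 8 repeatedly:
62603 ÷ 8 = 7825 remainder 3
7825 ÷ 8 = 978 remainder 1
978 ÷ 8 = 122 remainder 2
122 ÷ 8 = 15 remainder 2
15 ÷ 8 = 1 remainder 7
1 ÷ 8 = 0 remainder 1
Reading remainders bottom-up:
= 0o172213


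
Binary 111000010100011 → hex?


Group into 4-bit nibbles: 0111000010100011
  0111 = 7
  0000 = 0
  1010 = A
  0011 = 3
= 0x70A3


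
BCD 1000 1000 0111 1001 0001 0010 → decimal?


Each 4-bit group → digit:
  1000 → 8
  1000 → 8
  0111 → 7
  1001 → 9
  0001 → 1
  0010 → 2
= 887912


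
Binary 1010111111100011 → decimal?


Positional values:
Bit 0: 1 × 2^0 = 1
Bit 1: 1 × 2^1 = 2
Bit 5: 1 × 2^5 = 32
Bit 6: 1 × 2^6 = 64
Bit 7: 1 × 2^7 = 128
Bit 8: 1 × 2^8 = 256
Bit 9: 1 × 2^9 = 512
Bit 10: 1 × 2^10 = 1024
Bit 11: 1 × 2^11 = 2048
Bit 13: 1 × 2^13 = 8192
Bit 15: 1 × 2^15 = 32768
Sum = 1 + 2 + 32 + 64 + 128 + 256 + 512 + 1024 + 2048 + 8192 + 32768
= 45027


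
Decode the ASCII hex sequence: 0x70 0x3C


Codes (hex): 0x70 0x3C
Per-code ASCII lookup:
  0x70 = 112  (range 97-122: lowercase, 112 - 97 = 15) → 'p'
  0x3C = 60  (special character) → '<'
= 'p<'


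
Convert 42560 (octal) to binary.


Each octal digit → 3 binary bits:
  4 = 100
  2 = 010
  5 = 101
  6 = 110
  0 = 000
Concatenate: 100 010 101 110 000
= 100010101110000


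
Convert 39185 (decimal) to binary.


Divide by 2 repeatedly:
39185 ÷ 2 = 19592 remainder 1
19592 ÷ 2 = 9796 remainder 0
9796 ÷ 2 = 4898 remainder 0
4898 ÷ 2 = 2449 remainder 0
2449 ÷ 2 = 1224 remainder 1
1224 ÷ 2 = 612 remainder 0
612 ÷ 2 = 306 remainder 0
306 ÷ 2 = 153 remainder 0
153 ÷ 2 = 76 remainder 1
76 ÷ 2 = 38 remainder 0
38 ÷ 2 = 19 remainder 0
19 ÷ 2 = 9 remainder 1
9 ÷ 2 = 4 remainder 1
4 ÷ 2 = 2 remainder 0
2 ÷ 2 = 1 remainder 0
1 ÷ 2 = 0 remainder 1
Reading remainders bottom-up:
= 1001100100010001


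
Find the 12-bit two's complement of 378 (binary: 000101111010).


Original: 000101111010
Step 1 - Invert all bits: 111010000101
Step 2 - Add 1: 111010000101 + 1
= 111010000110 (represents -378)


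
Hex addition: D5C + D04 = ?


Align and add column by column (LSB to MSB, each column mod 16 with carry):
  0D5C
+ 0D04
  ----
  col 0: C(12) + 4(4) + 0 (carry in) = 16 → 0(0), carry out 1
  col 1: 5(5) + 0(0) + 1 (carry in) = 6 → 6(6), carry out 0
  col 2: D(13) + D(13) + 0 (carry in) = 26 → A(10), carry out 1
  col 3: 0(0) + 0(0) + 1 (carry in) = 1 → 1(1), carry out 0
Reading digits MSB→LSB: 1A60
Strip leading zeros: 1A60
= 0x1A60


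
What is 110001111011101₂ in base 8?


Group into 3-bit groups: 110001111011101
  110 = 6
  001 = 1
  111 = 7
  011 = 3
  101 = 5
= 0o61735


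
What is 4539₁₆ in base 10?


Positional values:
Position 0: 9 × 16^0 = 9 × 1 = 9
Position 1: 3 × 16^1 = 3 × 16 = 48
Position 2: 5 × 16^2 = 5 × 256 = 1280
Position 3: 4 × 16^3 = 4 × 4096 = 16384
Sum = 9 + 48 + 1280 + 16384
= 17721


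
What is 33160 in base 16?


Divide by 16 repeatedly:
33160 ÷ 16 = 2072 remainder 8 (8)
2072 ÷ 16 = 129 remainder 8 (8)
129 ÷ 16 = 8 remainder 1 (1)
8 ÷ 16 = 0 remainder 8 (8)
Reading remainders bottom-up:
= 0x8188


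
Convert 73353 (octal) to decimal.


Positional values:
Position 0: 3 × 8^0 = 3
Position 1: 5 × 8^1 = 40
Position 2: 3 × 8^2 = 192
Position 3: 3 × 8^3 = 1536
Position 4: 7 × 8^4 = 28672
Sum = 3 + 40 + 192 + 1536 + 28672
= 30443


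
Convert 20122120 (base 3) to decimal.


Positional values (base 3):
  0 × 3^0 = 0 × 1 = 0
  2 × 3^1 = 2 × 3 = 6
  1 × 3^2 = 1 × 9 = 9
  2 × 3^3 = 2 × 27 = 54
  2 × 3^4 = 2 × 81 = 162
  1 × 3^5 = 1 × 243 = 243
  0 × 3^6 = 0 × 729 = 0
  2 × 3^7 = 2 × 2187 = 4374
Sum = 0 + 6 + 9 + 54 + 162 + 243 + 0 + 4374
= 4848


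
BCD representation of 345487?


Each digit → 4-bit binary:
  3 → 0011
  4 → 0100
  5 → 0101
  4 → 0100
  8 → 1000
  7 → 0111
= 0011 0100 0101 0100 1000 0111


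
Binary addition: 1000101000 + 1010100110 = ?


Align and add column by column (LSB to MSB, carry propagating):
  01000101000
+ 01010100110
  -----------
  col 0: 0 + 0 + 0 (carry in) = 0 → bit 0, carry out 0
  col 1: 0 + 1 + 0 (carry in) = 1 → bit 1, carry out 0
  col 2: 0 + 1 + 0 (carry in) = 1 → bit 1, carry out 0
  col 3: 1 + 0 + 0 (carry in) = 1 → bit 1, carry out 0
  col 4: 0 + 0 + 0 (carry in) = 0 → bit 0, carry out 0
  col 5: 1 + 1 + 0 (carry in) = 2 → bit 0, carry out 1
  col 6: 0 + 0 + 1 (carry in) = 1 → bit 1, carry out 0
  col 7: 0 + 1 + 0 (carry in) = 1 → bit 1, carry out 0
  col 8: 0 + 0 + 0 (carry in) = 0 → bit 0, carry out 0
  col 9: 1 + 1 + 0 (carry in) = 2 → bit 0, carry out 1
  col 10: 0 + 0 + 1 (carry in) = 1 → bit 1, carry out 0
Reading bits MSB→LSB: 10011001110
Strip leading zeros: 10011001110
= 10011001110


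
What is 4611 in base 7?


Divide by 7 repeatedly:
4611 ÷ 7 = 658 remainder 5
658 ÷ 7 = 94 remainder 0
94 ÷ 7 = 13 remainder 3
13 ÷ 7 = 1 remainder 6
1 ÷ 7 = 0 remainder 1
Reading remainders bottom-up:
= 16305


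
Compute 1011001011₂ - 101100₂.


Align and subtract column by column (LSB to MSB, borrowing when needed):
  1011001011
- 0000101100
  ----------
  col 0: (1 - 0 borrow-in) - 0 → 1 - 0 = 1, borrow out 0
  col 1: (1 - 0 borrow-in) - 0 → 1 - 0 = 1, borrow out 0
  col 2: (0 - 0 borrow-in) - 1 → borrow from next column: (0+2) - 1 = 1, borrow out 1
  col 3: (1 - 1 borrow-in) - 1 → borrow from next column: (0+2) - 1 = 1, borrow out 1
  col 4: (0 - 1 borrow-in) - 0 → borrow from next column: (-1+2) - 0 = 1, borrow out 1
  col 5: (0 - 1 borrow-in) - 1 → borrow from next column: (-1+2) - 1 = 0, borrow out 1
  col 6: (1 - 1 borrow-in) - 0 → 0 - 0 = 0, borrow out 0
  col 7: (1 - 0 borrow-in) - 0 → 1 - 0 = 1, borrow out 0
  col 8: (0 - 0 borrow-in) - 0 → 0 - 0 = 0, borrow out 0
  col 9: (1 - 0 borrow-in) - 0 → 1 - 0 = 1, borrow out 0
Reading bits MSB→LSB: 1010011111
Strip leading zeros: 1010011111
= 1010011111


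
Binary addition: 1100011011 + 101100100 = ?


Align and add column by column (LSB to MSB, carry propagating):
  01100011011
+ 00101100100
  -----------
  col 0: 1 + 0 + 0 (carry in) = 1 → bit 1, carry out 0
  col 1: 1 + 0 + 0 (carry in) = 1 → bit 1, carry out 0
  col 2: 0 + 1 + 0 (carry in) = 1 → bit 1, carry out 0
  col 3: 1 + 0 + 0 (carry in) = 1 → bit 1, carry out 0
  col 4: 1 + 0 + 0 (carry in) = 1 → bit 1, carry out 0
  col 5: 0 + 1 + 0 (carry in) = 1 → bit 1, carry out 0
  col 6: 0 + 1 + 0 (carry in) = 1 → bit 1, carry out 0
  col 7: 0 + 0 + 0 (carry in) = 0 → bit 0, carry out 0
  col 8: 1 + 1 + 0 (carry in) = 2 → bit 0, carry out 1
  col 9: 1 + 0 + 1 (carry in) = 2 → bit 0, carry out 1
  col 10: 0 + 0 + 1 (carry in) = 1 → bit 1, carry out 0
Reading bits MSB→LSB: 10001111111
Strip leading zeros: 10001111111
= 10001111111


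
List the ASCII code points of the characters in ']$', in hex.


String: ']$'  (2 characters)
Per-character ASCII lookup:
  ']': special character: ']' = 93 → 0x5D
  '$': special character: '$' = 36 → 0x24
= 0x5D 0x24


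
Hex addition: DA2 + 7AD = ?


Align and add column by column (LSB to MSB, each column mod 16 with carry):
  0DA2
+ 07AD
  ----
  col 0: 2(2) + D(13) + 0 (carry in) = 15 → F(15), carry out 0
  col 1: A(10) + A(10) + 0 (carry in) = 20 → 4(4), carry out 1
  col 2: D(13) + 7(7) + 1 (carry in) = 21 → 5(5), carry out 1
  col 3: 0(0) + 0(0) + 1 (carry in) = 1 → 1(1), carry out 0
Reading digits MSB→LSB: 154F
Strip leading zeros: 154F
= 0x154F


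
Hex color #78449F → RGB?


Hex: #78449F
R = 78₁₆ = 120
G = 44₁₆ = 68
B = 9F₁₆ = 159
= RGB(120, 68, 159)


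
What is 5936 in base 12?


Divide by 12 repeatedly:
5936 ÷ 12 = 494 remainder 8
494 ÷ 12 = 41 remainder 2
41 ÷ 12 = 3 remainder 5
3 ÷ 12 = 0 remainder 3
Reading remainders bottom-up:
= 3528


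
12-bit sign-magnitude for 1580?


Sign bit: 0 (positive)
Magnitude: 1580 = 11000101100
= 011000101100


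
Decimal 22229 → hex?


Divide by 16 repeatedly:
22229 ÷ 16 = 1389 remainder 5 (5)
1389 ÷ 16 = 86 remainder 13 (D)
86 ÷ 16 = 5 remainder 6 (6)
5 ÷ 16 = 0 remainder 5 (5)
Reading remainders bottom-up:
= 0x56D5


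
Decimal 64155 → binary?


Divide by 2 repeatedly:
64155 ÷ 2 = 32077 remainder 1
32077 ÷ 2 = 16038 remainder 1
16038 ÷ 2 = 8019 remainder 0
8019 ÷ 2 = 4009 remainder 1
4009 ÷ 2 = 2004 remainder 1
2004 ÷ 2 = 1002 remainder 0
1002 ÷ 2 = 501 remainder 0
501 ÷ 2 = 250 remainder 1
250 ÷ 2 = 125 remainder 0
125 ÷ 2 = 62 remainder 1
62 ÷ 2 = 31 remainder 0
31 ÷ 2 = 15 remainder 1
15 ÷ 2 = 7 remainder 1
7 ÷ 2 = 3 remainder 1
3 ÷ 2 = 1 remainder 1
1 ÷ 2 = 0 remainder 1
Reading remainders bottom-up:
= 1111101010011011


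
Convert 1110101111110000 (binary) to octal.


Group into 3-bit groups: 001110101111110000
  001 = 1
  110 = 6
  101 = 5
  111 = 7
  110 = 6
  000 = 0
= 0o165760


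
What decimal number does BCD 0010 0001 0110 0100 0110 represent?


Each 4-bit group → digit:
  0010 → 2
  0001 → 1
  0110 → 6
  0100 → 4
  0110 → 6
= 21646


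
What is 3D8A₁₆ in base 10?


Positional values:
Position 0: A × 16^0 = 10 × 1 = 10
Position 1: 8 × 16^1 = 8 × 16 = 128
Position 2: D × 16^2 = 13 × 256 = 3328
Position 3: 3 × 16^3 = 3 × 4096 = 12288
Sum = 10 + 128 + 3328 + 12288
= 15754


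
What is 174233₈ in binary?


Each octal digit → 3 binary bits:
  1 = 001
  7 = 111
  4 = 100
  2 = 010
  3 = 011
  3 = 011
Concatenate: 001 111 100 010 011 011
= 001111100010011011


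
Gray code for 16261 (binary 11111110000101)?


Binary: 11111110000101
Gray code: G = B XOR (B >> 1)
B >> 1 = 01111111000010
11111110000101 XOR 01111111000010:
  1 XOR 0 = 1
  1 XOR 1 = 0
  1 XOR 1 = 0
  1 XOR 1 = 0
  1 XOR 1 = 0
  1 XOR 1 = 0
  1 XOR 1 = 0
  0 XOR 1 = 1
  0 XOR 0 = 0
  0 XOR 0 = 0
  0 XOR 0 = 0
  1 XOR 0 = 1
  0 XOR 1 = 1
  1 XOR 0 = 1
= 10000001000111


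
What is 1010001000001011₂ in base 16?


Group into 4-bit nibbles: 1010001000001011
  1010 = A
  0010 = 2
  0000 = 0
  1011 = B
= 0xA20B


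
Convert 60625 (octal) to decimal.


Positional values:
Position 0: 5 × 8^0 = 5
Position 1: 2 × 8^1 = 16
Position 2: 6 × 8^2 = 384
Position 3: 0 × 8^3 = 0
Position 4: 6 × 8^4 = 24576
Sum = 5 + 16 + 384 + 0 + 24576
= 24981


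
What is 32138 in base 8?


Divide by 8 repeatedly:
32138 ÷ 8 = 4017 remainder 2
4017 ÷ 8 = 502 remainder 1
502 ÷ 8 = 62 remainder 6
62 ÷ 8 = 7 remainder 6
7 ÷ 8 = 0 remainder 7
Reading remainders bottom-up:
= 0o76612
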